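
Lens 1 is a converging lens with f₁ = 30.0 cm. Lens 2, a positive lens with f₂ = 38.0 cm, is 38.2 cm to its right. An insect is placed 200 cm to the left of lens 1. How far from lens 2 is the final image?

3.15 cm

Lens 1: 1/d_i1 = 1/f₁ − 1/d_o1 = 1/(30.0) − 1/(200) = 0.02833, so d_i1 = 35.29 cm.
The intermediate image is 35.29 cm to the right of lens 1, which is 38.2 − (35.29) = 2.910 cm to the left of lens 2, so d_o2 = +2.910 cm.
Lens 2: 1/d_i2 = 1/f₂ − 1/d_o2 = 1/(38.0) − 1/(2.910) = -0.3173, so d_i2 = -3.15 cm.
The final image is virtual, 3.15 cm to the left of lens 2 (overall magnification ≈ -0.19).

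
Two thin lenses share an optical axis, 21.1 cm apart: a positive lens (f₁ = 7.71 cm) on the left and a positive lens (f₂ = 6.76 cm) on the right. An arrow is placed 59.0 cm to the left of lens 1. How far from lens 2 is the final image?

Lens 1: 1/d_i1 = 1/f₁ − 1/d_o1 = 1/(7.71) − 1/(59.0) = 0.1128, so d_i1 = 8.869 cm.
The intermediate image is 8.869 cm to the right of lens 1, which is 21.1 − (8.869) = 12.23 cm to the left of lens 2, so d_o2 = +12.23 cm.
Lens 2: 1/d_i2 = 1/f₂ − 1/d_o2 = 1/(6.76) − 1/(12.23) = 0.06616, so d_i2 = 15.1 cm.
The final image is real, 15.1 cm to the right of lens 2 (overall magnification ≈ 0.19).

15.1 cm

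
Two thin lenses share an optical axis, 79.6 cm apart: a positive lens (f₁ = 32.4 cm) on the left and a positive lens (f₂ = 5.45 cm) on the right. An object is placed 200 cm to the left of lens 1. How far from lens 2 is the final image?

6.29 cm

Lens 1: 1/d_i1 = 1/f₁ − 1/d_o1 = 1/(32.4) − 1/(200) = 0.02586, so d_i1 = 38.66 cm.
The intermediate image is 38.66 cm to the right of lens 1, which is 79.6 − (38.66) = 40.94 cm to the left of lens 2, so d_o2 = +40.94 cm.
Lens 2: 1/d_i2 = 1/f₂ − 1/d_o2 = 1/(5.45) − 1/(40.94) = 0.1591, so d_i2 = 6.29 cm.
The final image is real, 6.29 cm to the right of lens 2 (overall magnification ≈ 0.030).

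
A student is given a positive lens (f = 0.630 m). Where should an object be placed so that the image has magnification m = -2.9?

0.847 m

m = −d_i/d_o ⇒ d_i = −m·d_o.
1/f = 1/d_o + 1/d_i = 1/d_o − 1/(m·d_o) = (1 − 1/m)/d_o, so d_o = f(1 − 1/m) = (0.6300)(1 − 1/(-2.9)) = 0.847 m.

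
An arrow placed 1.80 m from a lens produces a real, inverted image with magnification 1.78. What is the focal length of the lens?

f = 1.15 m (converging)

m = −d_i/d_o ⇒ d_i = −m·d_o = −(-1.78)·(1.80) = 3.204 m.
1/f = 1/d_o + 1/d_i = 1/(1.80) + 1/(3.204) = 0.8677, so f = 1.15 m.
Since f is positive, the lens is converging.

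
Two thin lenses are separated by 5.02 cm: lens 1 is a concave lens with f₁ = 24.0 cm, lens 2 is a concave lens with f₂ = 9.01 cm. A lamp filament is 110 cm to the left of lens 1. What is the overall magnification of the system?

m = +0.0478

f₁ = −24.0 cm (diverging).
Lens 1: 1/d_i1 = 1/(-24.0) − 1/(110) = -0.05076, so d_i1 = -19.70 cm; m₁ = −d_i1/d_o1 = +0.1791.
d_o2 = 5.02 − (-19.70) = 24.72 cm.
f₂ = −9.01 cm (diverging).
Lens 2: 1/d_i2 = 1/(-9.01) − 1/(24.72) = -0.1514, so d_i2 = -6.603 cm; m₂ = −d_i2/d_o2 = +0.2671.
m = m₁·m₂ = (+0.1791)(+0.2671) = +0.0478.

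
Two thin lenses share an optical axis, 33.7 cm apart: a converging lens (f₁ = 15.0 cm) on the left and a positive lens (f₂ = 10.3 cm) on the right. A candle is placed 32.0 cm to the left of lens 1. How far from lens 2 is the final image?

11.6 cm

Lens 1: 1/d_i1 = 1/f₁ − 1/d_o1 = 1/(15.0) − 1/(32.0) = 0.03542, so d_i1 = 28.24 cm.
The intermediate image is 28.24 cm to the right of lens 1, which is 33.7 − (28.24) = 5.460 cm to the left of lens 2, so d_o2 = +5.460 cm.
Lens 2: 1/d_i2 = 1/f₂ − 1/d_o2 = 1/(10.3) − 1/(5.460) = -0.08606, so d_i2 = -11.6 cm.
The final image is virtual, 11.6 cm to the left of lens 2 (overall magnification ≈ -1.9).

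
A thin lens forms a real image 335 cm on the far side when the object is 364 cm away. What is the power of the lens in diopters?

d_i = +335 cm.
1/f = 1/d_o + 1/d_i = 1/(364) + 1/(335) = 0.005732 cm⁻¹.
f = 174.4 cm = 1.744 m, so P = 1/f = +0.573 D.

P = +0.573 D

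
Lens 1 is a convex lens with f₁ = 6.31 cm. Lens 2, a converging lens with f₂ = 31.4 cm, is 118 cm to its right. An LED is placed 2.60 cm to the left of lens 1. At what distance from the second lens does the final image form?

42.2 cm

Lens 1: 1/d_i1 = 1/f₁ − 1/d_o1 = 1/(6.31) − 1/(2.60) = -0.2261, so d_i1 = -4.422 cm.
The intermediate image is 4.422 cm to the left of lens 1 (virtual), which is 118 − (-4.422) = 122.4 cm to the left of lens 2, so d_o2 = +122.4 cm.
Lens 2: 1/d_i2 = 1/f₂ − 1/d_o2 = 1/(31.4) − 1/(122.4) = 0.02368, so d_i2 = 42.2 cm.
The final image is real, 42.2 cm to the right of lens 2 (overall magnification ≈ -0.59).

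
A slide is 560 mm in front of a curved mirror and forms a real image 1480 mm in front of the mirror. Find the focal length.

Real image ⇒ d_i = +1480 mm.
1/f = 1/d_o + 1/d_i = 1/(560) + 1/(1480) = 0.002461, so f = 406 mm.
Since f is positive, the curved mirror is concave.

f = 406 mm (concave)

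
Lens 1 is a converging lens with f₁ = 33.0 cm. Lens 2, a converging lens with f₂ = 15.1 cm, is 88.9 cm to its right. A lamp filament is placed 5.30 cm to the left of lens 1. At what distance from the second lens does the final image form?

17.9 cm

Lens 1: 1/d_i1 = 1/f₁ − 1/d_o1 = 1/(33.0) − 1/(5.30) = -0.1584, so d_i1 = -6.314 cm.
The intermediate image is 6.314 cm to the left of lens 1 (virtual), which is 88.9 − (-6.314) = 95.21 cm to the left of lens 2, so d_o2 = +95.21 cm.
Lens 2: 1/d_i2 = 1/f₂ − 1/d_o2 = 1/(15.1) − 1/(95.21) = 0.05572, so d_i2 = 17.9 cm.
The final image is real, 17.9 cm to the right of lens 2 (overall magnification ≈ -0.22).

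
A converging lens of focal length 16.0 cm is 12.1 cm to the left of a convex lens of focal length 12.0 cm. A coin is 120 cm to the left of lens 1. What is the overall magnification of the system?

Lens 1: 1/d_i1 = 1/(16.0) − 1/(120) = 0.05417, so d_i1 = 18.46 cm; m₁ = −d_i1/d_o1 = -0.1538.
d_o2 = 12.1 − (18.46) = -6.360 cm (virtual object).
Lens 2: 1/d_i2 = 1/(12.0) − 1/(-6.360) = 0.2406, so d_i2 = 4.157 cm; m₂ = −d_i2/d_o2 = +0.6536.
m = m₁·m₂ = (-0.1538)(+0.6536) = -0.101.

m = -0.101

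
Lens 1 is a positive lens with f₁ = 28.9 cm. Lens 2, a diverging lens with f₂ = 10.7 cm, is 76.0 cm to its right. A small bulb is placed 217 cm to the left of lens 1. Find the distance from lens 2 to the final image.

8.55 cm

Lens 1: 1/d_i1 = 1/f₁ − 1/d_o1 = 1/(28.9) − 1/(217) = 0.02999, so d_i1 = 33.34 cm.
The intermediate image is 33.34 cm to the right of lens 1, which is 76.0 − (33.34) = 42.66 cm to the left of lens 2, so d_o2 = +42.66 cm.
Lens 2 is diverging, so f₂ = −10.7 cm.
Lens 2: 1/d_i2 = 1/f₂ − 1/d_o2 = 1/(-10.7) − 1/(42.66) = -0.1169, so d_i2 = -8.55 cm.
The final image is virtual, 8.55 cm to the left of lens 2 (overall magnification ≈ -0.031).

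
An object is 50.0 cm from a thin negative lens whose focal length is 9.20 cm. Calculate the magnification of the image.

m = +0.155

For a negative lens, f = -9.20 cm.
1/d_i = 1/f − 1/d_o = 1/(-9.200) − 1/(50.0) = -0.1287, so d_i = -7.770 cm.
m = −d_i/d_o = −(-7.770)/(50.0) = +0.155.
The image is virtual, upright and reduced, on the same side as the object.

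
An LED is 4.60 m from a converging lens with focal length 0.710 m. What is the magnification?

m = -0.183

1/d_i = 1/f − 1/d_o = 1/(0.7100) − 1/(4.60) = 1.191, so d_i = 0.8396 m.
m = −d_i/d_o = −(0.8396)/(4.60) = -0.183.
The image is real, inverted and reduced, on the far side of the lens.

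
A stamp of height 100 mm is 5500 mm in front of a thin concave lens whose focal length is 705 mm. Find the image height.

11.4 mm

For a concave lens, f = -705 mm.
1/d_i = 1/f − 1/d_o = 1/(-705.0) − 1/(5500) = -0.001600, so d_i = -624.9 mm.
m = −d_i/d_o = +0.1136.
|h_i| = |m|·h_o = 0.1136 × 100 = 11.4 mm. The image is virtual, upright and reduced, on the same side as the object.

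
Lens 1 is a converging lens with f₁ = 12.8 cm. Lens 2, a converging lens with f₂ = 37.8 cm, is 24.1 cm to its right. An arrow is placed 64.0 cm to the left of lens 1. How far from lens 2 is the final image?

Lens 1: 1/d_i1 = 1/f₁ − 1/d_o1 = 1/(12.8) − 1/(64.0) = 0.06250, so d_i1 = 16.00 cm.
The intermediate image is 16.00 cm to the right of lens 1, which is 24.1 − (16.00) = 8.100 cm to the left of lens 2, so d_o2 = +8.100 cm.
Lens 2: 1/d_i2 = 1/f₂ − 1/d_o2 = 1/(37.8) − 1/(8.100) = -0.09700, so d_i2 = -10.3 cm.
The final image is virtual, 10.3 cm to the left of lens 2 (overall magnification ≈ -0.32).

10.3 cm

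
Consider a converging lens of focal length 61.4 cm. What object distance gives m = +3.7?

m = −d_i/d_o ⇒ d_i = −m·d_o.
1/f = 1/d_o + 1/d_i = 1/d_o − 1/(m·d_o) = (1 − 1/m)/d_o, so d_o = f(1 − 1/m) = (61.40)(1 − 1/(+3.7)) = 44.8 cm.

44.8 cm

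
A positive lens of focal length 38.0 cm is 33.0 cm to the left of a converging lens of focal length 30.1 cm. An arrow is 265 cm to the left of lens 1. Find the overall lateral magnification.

Lens 1: 1/d_i1 = 1/(38.0) − 1/(265) = 0.02254, so d_i1 = 44.36 cm; m₁ = −d_i1/d_o1 = -0.1674.
d_o2 = 33.0 − (44.36) = -11.36 cm (virtual object).
Lens 2: 1/d_i2 = 1/(30.1) − 1/(-11.36) = 0.1213, so d_i2 = 8.247 cm; m₂ = −d_i2/d_o2 = +0.7260.
m = m₁·m₂ = (-0.1674)(+0.7260) = -0.122.

m = -0.122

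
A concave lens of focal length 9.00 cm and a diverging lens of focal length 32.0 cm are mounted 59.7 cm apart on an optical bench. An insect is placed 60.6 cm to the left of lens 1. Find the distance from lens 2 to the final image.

Lens 1 is diverging, so f₁ = −9.00 cm.
Lens 1: 1/d_i1 = 1/f₁ − 1/d_o1 = 1/(-9.00) − 1/(60.6) = -0.1276, so d_i1 = -7.836 cm.
The intermediate image is 7.836 cm to the left of lens 1 (virtual), which is 59.7 − (-7.836) = 67.54 cm to the left of lens 2, so d_o2 = +67.54 cm.
Lens 2 is diverging, so f₂ = −32.0 cm.
Lens 2: 1/d_i2 = 1/f₂ − 1/d_o2 = 1/(-32.0) − 1/(67.54) = -0.04606, so d_i2 = -21.7 cm.
The final image is virtual, 21.7 cm to the left of lens 2 (overall magnification ≈ 0.042).

21.7 cm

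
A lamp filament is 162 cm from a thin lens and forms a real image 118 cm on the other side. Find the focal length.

Real image ⇒ d_i = +118 cm.
1/f = 1/d_o + 1/d_i = 1/(162) + 1/(118) = 0.01465, so f = 68.3 cm.
Since f is positive, the thin lens is converging.

f = 68.3 cm (converging)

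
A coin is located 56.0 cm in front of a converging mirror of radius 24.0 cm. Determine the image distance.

f = R/2 = 24.0/2 = 12.00 cm.
Mirror equation: 1/s_i = 1/f − 1/s_o = 1/(12.00) − 1/(56.0) = 0.08333 − 0.01786 = 0.06548, so s_i = 15.3 cm.
The image is real, inverted and reduced, in front of the mirror.

15.3 cm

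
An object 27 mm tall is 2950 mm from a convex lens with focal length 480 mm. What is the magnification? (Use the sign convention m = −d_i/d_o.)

1/d_i = 1/f − 1/d_o = 1/(480.0) − 1/(2950) = 0.001744, so d_i = 573.3 mm.
m = −d_i/d_o = −(573.3)/(2950) = -0.194.
The image is real, inverted and reduced, on the far side of the lens.

m = -0.194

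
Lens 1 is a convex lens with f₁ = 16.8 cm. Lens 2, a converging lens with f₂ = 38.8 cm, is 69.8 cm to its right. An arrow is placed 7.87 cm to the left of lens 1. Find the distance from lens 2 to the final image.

71.7 cm

Lens 1: 1/d_i1 = 1/f₁ − 1/d_o1 = 1/(16.8) − 1/(7.87) = -0.06754, so d_i1 = -14.81 cm.
The intermediate image is 14.81 cm to the left of lens 1 (virtual), which is 69.8 − (-14.81) = 84.61 cm to the left of lens 2, so d_o2 = +84.61 cm.
Lens 2: 1/d_i2 = 1/f₂ − 1/d_o2 = 1/(38.8) − 1/(84.61) = 0.01395, so d_i2 = 71.7 cm.
The final image is real, 71.7 cm to the right of lens 2 (overall magnification ≈ -1.6).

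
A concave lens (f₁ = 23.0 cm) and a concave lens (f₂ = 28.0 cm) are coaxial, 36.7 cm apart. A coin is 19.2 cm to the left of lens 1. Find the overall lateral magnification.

f₁ = −23.0 cm (diverging).
Lens 1: 1/d_i1 = 1/(-23.0) − 1/(19.2) = -0.09556, so d_i1 = -10.46 cm; m₁ = −d_i1/d_o1 = +0.5448.
d_o2 = 36.7 − (-10.46) = 47.16 cm.
f₂ = −28.0 cm (diverging).
Lens 2: 1/d_i2 = 1/(-28.0) − 1/(47.16) = -0.05692, so d_i2 = -17.57 cm; m₂ = −d_i2/d_o2 = +0.3725.
m = m₁·m₂ = (+0.5448)(+0.3725) = +0.203.

m = +0.203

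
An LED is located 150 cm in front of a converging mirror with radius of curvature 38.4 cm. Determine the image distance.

f = R/2 = 38.4/2 = 19.20 cm.
Mirror equation: 1/v = 1/f − 1/u = 1/(19.20) − 1/(150) = 0.05208 − 0.006667 = 0.04542, so v = 22.0 cm.
The image is real, inverted and reduced, in front of the mirror.

22.0 cm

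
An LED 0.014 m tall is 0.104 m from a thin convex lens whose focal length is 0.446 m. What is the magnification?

1/d_i = 1/f − 1/d_o = 1/(0.4460) − 1/(0.104) = -7.373, so d_i = -0.1356 m.
m = −d_i/d_o = −(-0.1356)/(0.104) = +1.30.
The image is virtual, upright and enlarged, on the same side as the object.

m = +1.30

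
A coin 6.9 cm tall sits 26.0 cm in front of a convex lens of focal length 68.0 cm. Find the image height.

11.2 cm

1/d_i = 1/f − 1/d_o = 1/(68.00) − 1/(26.0) = -0.02376, so d_i = -42.10 cm.
m = −d_i/d_o = +1.619.
|h_i| = |m|·h_o = 1.619 × 6.9 = 11.2 cm. The image is virtual, upright and enlarged, on the same side as the object.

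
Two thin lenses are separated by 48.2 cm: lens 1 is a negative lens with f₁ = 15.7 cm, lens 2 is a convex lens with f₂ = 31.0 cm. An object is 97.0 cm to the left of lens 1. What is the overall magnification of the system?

f₁ = −15.7 cm (diverging).
Lens 1: 1/d_i1 = 1/(-15.7) − 1/(97.0) = -0.07400, so d_i1 = -13.51 cm; m₁ = −d_i1/d_o1 = +0.1393.
d_o2 = 48.2 − (-13.51) = 61.71 cm.
Lens 2: 1/d_i2 = 1/(31.0) − 1/(61.71) = 0.01605, so d_i2 = 62.29 cm; m₂ = −d_i2/d_o2 = -1.009.
m = m₁·m₂ = (+0.1393)(-1.009) = -0.141.

m = -0.141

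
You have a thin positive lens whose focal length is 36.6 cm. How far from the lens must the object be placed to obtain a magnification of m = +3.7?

26.7 cm

m = −d_i/d_o ⇒ d_i = −m·d_o.
1/f = 1/d_o + 1/d_i = 1/d_o − 1/(m·d_o) = (1 − 1/m)/d_o, so d_o = f(1 − 1/m) = (36.60)(1 − 1/(+3.7)) = 26.7 cm.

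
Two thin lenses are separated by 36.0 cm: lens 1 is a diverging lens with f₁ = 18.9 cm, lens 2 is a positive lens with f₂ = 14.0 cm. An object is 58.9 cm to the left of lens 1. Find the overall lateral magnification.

f₁ = −18.9 cm (diverging).
Lens 1: 1/d_i1 = 1/(-18.9) − 1/(58.9) = -0.06989, so d_i1 = -14.31 cm; m₁ = −d_i1/d_o1 = +0.2430.
d_o2 = 36.0 − (-14.31) = 50.31 cm.
Lens 2: 1/d_i2 = 1/(14.0) − 1/(50.31) = 0.05155, so d_i2 = 19.40 cm; m₂ = −d_i2/d_o2 = -0.3856.
m = m₁·m₂ = (+0.2430)(-0.3856) = -0.0937.

m = -0.0937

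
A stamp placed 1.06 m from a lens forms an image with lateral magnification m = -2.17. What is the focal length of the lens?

m = −d_i/d_o ⇒ d_i = −m·d_o = −(-2.17)·(1.06) = 2.300 m.
1/f = 1/d_o + 1/d_i = 1/(1.06) + 1/(2.300) = 1.378, so f = 0.726 m.
Since f is positive, the lens is converging.

f = 0.726 m (converging)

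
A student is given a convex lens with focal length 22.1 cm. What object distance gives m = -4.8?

26.7 cm

m = −d_i/d_o ⇒ d_i = −m·d_o.
1/f = 1/d_o + 1/d_i = 1/d_o − 1/(m·d_o) = (1 − 1/m)/d_o, so d_o = f(1 − 1/m) = (22.10)(1 − 1/(-4.8)) = 26.7 cm.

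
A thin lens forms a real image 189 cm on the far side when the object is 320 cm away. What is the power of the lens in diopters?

d_i = +189 cm.
1/f = 1/d_o + 1/d_i = 1/(320) + 1/(189) = 0.008416 cm⁻¹.
f = 118.8 cm = 1.188 m, so P = 1/f = +0.842 D.

P = +0.842 D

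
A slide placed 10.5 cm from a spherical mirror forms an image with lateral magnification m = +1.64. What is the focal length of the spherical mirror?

m = −d_i/d_o ⇒ d_i = −m·d_o = −(+1.64)·(10.5) = -17.22 cm.
1/f = 1/d_o + 1/d_i = 1/(10.5) + 1/(-17.22) = 0.03717, so f = 26.9 cm.
Since f is positive, the spherical mirror is concave.

f = 26.9 cm (concave)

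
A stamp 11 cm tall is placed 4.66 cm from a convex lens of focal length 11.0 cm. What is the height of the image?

1/d_i = 1/f − 1/d_o = 1/(11.00) − 1/(4.66) = -0.1237, so d_i = -8.085 cm.
m = −d_i/d_o = +1.735.
|h_i| = |m|·h_o = 1.735 × 11 = 19.1 cm. The image is virtual, upright and enlarged, on the same side as the object.

19.1 cm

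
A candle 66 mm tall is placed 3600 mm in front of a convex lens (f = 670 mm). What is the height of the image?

1/d_i = 1/f − 1/d_o = 1/(670.0) − 1/(3600) = 0.001215, so d_i = 823.2 mm.
m = −d_i/d_o = -0.2287.
|h_i| = |m|·h_o = 0.2287 × 66 = 15.1 mm. The image is real, inverted and reduced, on the far side of the lens.

15.1 mm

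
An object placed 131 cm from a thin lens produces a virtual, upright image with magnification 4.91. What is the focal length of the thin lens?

m = −d_i/d_o ⇒ d_i = −m·d_o = −(+4.91)·(131) = -643.2 cm.
1/f = 1/d_o + 1/d_i = 1/(131) + 1/(-643.2) = 0.006079, so f = 165 cm.
Since f is positive, the thin lens is converging.

f = 165 cm (converging)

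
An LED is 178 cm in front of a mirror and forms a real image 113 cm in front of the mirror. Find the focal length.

f = 69.1 cm (concave)

Real image ⇒ d_i = +113 cm.
1/f = 1/d_o + 1/d_i = 1/(178) + 1/(113) = 0.01447, so f = 69.1 cm.
Since f is positive, the mirror is concave.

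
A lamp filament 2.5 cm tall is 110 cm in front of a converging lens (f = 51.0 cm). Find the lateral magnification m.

m = -0.864

1/d_i = 1/f − 1/d_o = 1/(51.00) − 1/(110) = 0.01052, so d_i = 95.08 cm.
m = −d_i/d_o = −(95.08)/(110) = -0.864.
The image is real, inverted and reduced, on the far side of the lens.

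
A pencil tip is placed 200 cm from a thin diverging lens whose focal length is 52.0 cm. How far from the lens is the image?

For a diverging lens, f = -52.0 cm.
Thin-lens equation: 1/s_i = 1/f − 1/s_o = 1/(-52.00) − 1/(200) = -0.01923 − 0.005000 = -0.02423, so s_i = -41.3 cm.
The image is virtual, upright and reduced, on the same side as the object.

41.3 cm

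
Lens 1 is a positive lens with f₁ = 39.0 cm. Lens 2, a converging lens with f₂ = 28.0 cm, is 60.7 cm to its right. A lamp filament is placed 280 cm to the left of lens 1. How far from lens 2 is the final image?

Lens 1: 1/d_i1 = 1/f₁ − 1/d_o1 = 1/(39.0) − 1/(280) = 0.02207, so d_i1 = 45.31 cm.
The intermediate image is 45.31 cm to the right of lens 1, which is 60.7 − (45.31) = 15.39 cm to the left of lens 2, so d_o2 = +15.39 cm.
Lens 2: 1/d_i2 = 1/f₂ − 1/d_o2 = 1/(28.0) − 1/(15.39) = -0.02926, so d_i2 = -34.2 cm.
The final image is virtual, 34.2 cm to the left of lens 2 (overall magnification ≈ -0.36).

34.2 cm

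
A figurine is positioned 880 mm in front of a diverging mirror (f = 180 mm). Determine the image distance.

149 mm

For a diverging mirror, f = -180 mm.
Mirror equation: 1/q = 1/f − 1/p = 1/(-180.0) − 1/(880) = -0.005556 − 0.001136 = -0.006692, so q = -149 mm.
The image is virtual, upright and reduced, behind the mirror.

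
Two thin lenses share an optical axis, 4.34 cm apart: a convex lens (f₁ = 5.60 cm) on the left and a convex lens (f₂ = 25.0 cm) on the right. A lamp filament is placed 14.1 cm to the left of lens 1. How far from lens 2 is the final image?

4.13 cm

Lens 1: 1/d_i1 = 1/f₁ − 1/d_o1 = 1/(5.60) − 1/(14.1) = 0.1076, so d_i1 = 9.289 cm.
The intermediate image is 9.289 cm to the right of lens 1, which lies 4.949 cm to the right of lens 2 — a virtual object — so d_o2 = −4.949 cm.
Lens 2: 1/d_i2 = 1/f₂ − 1/d_o2 = 1/(25.0) − 1/(-4.949) = 0.2421, so d_i2 = 4.13 cm.
The final image is real, 4.13 cm to the right of lens 2 (overall magnification ≈ -0.55).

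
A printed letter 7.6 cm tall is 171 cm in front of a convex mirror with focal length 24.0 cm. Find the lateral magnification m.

For a convex mirror, f = -24.0 cm.
1/d_i = 1/f − 1/d_o = 1/(-24.00) − 1/(171) = -0.04751, so d_i = -21.05 cm.
m = −d_i/d_o = −(-21.05)/(171) = +0.123.
The image is virtual, upright and reduced, behind the mirror.

m = +0.123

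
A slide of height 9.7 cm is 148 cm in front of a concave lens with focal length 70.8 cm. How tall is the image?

3.14 cm

For a concave lens, f = -70.8 cm.
1/d_i = 1/f − 1/d_o = 1/(-70.80) − 1/(148) = -0.02088, so d_i = -47.89 cm.
m = −d_i/d_o = +0.3236.
|h_i| = |m|·h_o = 0.3236 × 9.7 = 3.14 cm. The image is virtual, upright and reduced, on the same side as the object.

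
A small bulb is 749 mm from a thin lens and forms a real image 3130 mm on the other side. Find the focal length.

Real image ⇒ d_i = +3130 mm.
1/f = 1/d_o + 1/d_i = 1/(749) + 1/(3130) = 0.001655, so f = 604 mm.
Since f is positive, the thin lens is converging.

f = 604 mm (converging)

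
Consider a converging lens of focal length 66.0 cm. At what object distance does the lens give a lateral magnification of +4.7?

m = −d_i/d_o ⇒ d_i = −m·d_o.
1/f = 1/d_o + 1/d_i = 1/d_o − 1/(m·d_o) = (1 − 1/m)/d_o, so d_o = f(1 − 1/m) = (66.00)(1 − 1/(+4.7)) = 52.0 cm.

52.0 cm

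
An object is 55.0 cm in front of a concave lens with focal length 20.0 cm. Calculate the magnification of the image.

m = +0.267

For a concave lens, f = -20.0 cm.
1/d_i = 1/f − 1/d_o = 1/(-20.00) − 1/(55.0) = -0.06818, so d_i = -14.67 cm.
m = −d_i/d_o = −(-14.67)/(55.0) = +0.267.
The image is virtual, upright and reduced, on the same side as the object.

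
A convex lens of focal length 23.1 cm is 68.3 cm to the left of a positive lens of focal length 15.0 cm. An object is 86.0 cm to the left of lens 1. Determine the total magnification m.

Lens 1: 1/d_i1 = 1/(23.1) − 1/(86.0) = 0.03166, so d_i1 = 31.58 cm; m₁ = −d_i1/d_o1 = -0.3672.
d_o2 = 68.3 − (31.58) = 36.72 cm.
Lens 2: 1/d_i2 = 1/(15.0) − 1/(36.72) = 0.03943, so d_i2 = 25.36 cm; m₂ = −d_i2/d_o2 = -0.6906.
m = m₁·m₂ = (-0.3672)(-0.6906) = +0.254.

m = +0.254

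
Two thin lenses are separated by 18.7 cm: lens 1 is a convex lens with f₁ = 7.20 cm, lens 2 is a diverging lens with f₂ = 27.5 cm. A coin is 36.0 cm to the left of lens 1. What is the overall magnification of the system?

m = -0.185

Lens 1: 1/d_i1 = 1/(7.20) − 1/(36.0) = 0.1111, so d_i1 = 9.000 cm; m₁ = −d_i1/d_o1 = -0.2500.
d_o2 = 18.7 − (9.000) = 9.700 cm.
f₂ = −27.5 cm (diverging).
Lens 2: 1/d_i2 = 1/(-27.5) − 1/(9.700) = -0.1395, so d_i2 = -7.171 cm; m₂ = −d_i2/d_o2 = +0.7392.
m = m₁·m₂ = (-0.2500)(+0.7392) = -0.185.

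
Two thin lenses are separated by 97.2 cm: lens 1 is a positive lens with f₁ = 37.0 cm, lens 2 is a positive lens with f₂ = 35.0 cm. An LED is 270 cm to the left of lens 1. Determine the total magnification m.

m = +0.288

Lens 1: 1/d_i1 = 1/(37.0) − 1/(270) = 0.02332, so d_i1 = 42.88 cm; m₁ = −d_i1/d_o1 = -0.1588.
d_o2 = 97.2 − (42.88) = 54.32 cm.
Lens 2: 1/d_i2 = 1/(35.0) − 1/(54.32) = 0.01016, so d_i2 = 98.41 cm; m₂ = −d_i2/d_o2 = -1.812.
m = m₁·m₂ = (-0.1588)(-1.812) = +0.288.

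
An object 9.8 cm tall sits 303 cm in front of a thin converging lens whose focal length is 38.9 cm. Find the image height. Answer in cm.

1/d_i = 1/f − 1/d_o = 1/(38.90) − 1/(303) = 0.02241, so d_i = 44.63 cm.
m = −d_i/d_o = -0.1473.
|h_i| = |m|·h_o = 0.1473 × 9.8 = 1.44 cm. The image is real, inverted and reduced, on the far side of the lens.

1.44 cm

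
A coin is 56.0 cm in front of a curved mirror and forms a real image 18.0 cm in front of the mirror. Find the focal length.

f = 13.6 cm (concave)

Real image ⇒ d_i = +18.0 cm.
1/f = 1/d_o + 1/d_i = 1/(56.0) + 1/(18.0) = 0.07341, so f = 13.6 cm.
Since f is positive, the curved mirror is concave.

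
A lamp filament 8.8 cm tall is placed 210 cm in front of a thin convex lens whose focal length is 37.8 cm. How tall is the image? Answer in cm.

1/d_i = 1/f − 1/d_o = 1/(37.80) − 1/(210) = 0.02169, so d_i = 46.10 cm.
m = −d_i/d_o = -0.2195.
|h_i| = |m|·h_o = 0.2195 × 8.8 = 1.93 cm. The image is real, inverted and reduced, on the far side of the lens.

1.93 cm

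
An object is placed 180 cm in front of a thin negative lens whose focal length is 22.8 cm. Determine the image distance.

For a negative lens, f = -22.8 cm.
Lens equation: 1/v = 1/f − 1/u = 1/(-22.80) − 1/(180) = -0.04386 − 0.005556 = -0.04942, so v = -20.2 cm.
The image is virtual, upright and reduced, on the same side as the object.

20.2 cm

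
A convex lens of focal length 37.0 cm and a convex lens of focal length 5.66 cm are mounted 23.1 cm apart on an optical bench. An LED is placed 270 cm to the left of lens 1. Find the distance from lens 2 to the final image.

4.40 cm

Lens 1: 1/d_i1 = 1/f₁ − 1/d_o1 = 1/(37.0) − 1/(270) = 0.02332, so d_i1 = 42.88 cm.
The intermediate image is 42.88 cm to the right of lens 1, which lies 19.78 cm to the right of lens 2 — a virtual object — so d_o2 = −19.78 cm.
Lens 2: 1/d_i2 = 1/f₂ − 1/d_o2 = 1/(5.66) − 1/(-19.78) = 0.2272, so d_i2 = 4.40 cm.
The final image is real, 4.40 cm to the right of lens 2 (overall magnification ≈ -0.035).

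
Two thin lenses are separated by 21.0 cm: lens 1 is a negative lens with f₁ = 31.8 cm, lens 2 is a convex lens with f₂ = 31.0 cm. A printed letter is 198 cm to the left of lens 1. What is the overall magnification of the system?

m = -0.247

f₁ = −31.8 cm (diverging).
Lens 1: 1/d_i1 = 1/(-31.8) − 1/(198) = -0.03650, so d_i1 = -27.40 cm; m₁ = −d_i1/d_o1 = +0.1384.
d_o2 = 21.0 − (-27.40) = 48.40 cm.
Lens 2: 1/d_i2 = 1/(31.0) − 1/(48.40) = 0.01160, so d_i2 = 86.23 cm; m₂ = −d_i2/d_o2 = -1.782.
m = m₁·m₂ = (+0.1384)(-1.782) = -0.247.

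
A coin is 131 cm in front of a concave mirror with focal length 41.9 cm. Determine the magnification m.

m = -0.470

1/d_i = 1/f − 1/d_o = 1/(41.90) − 1/(131) = 0.01623, so d_i = 61.60 cm.
m = −d_i/d_o = −(61.60)/(131) = -0.470.
The image is real, inverted and reduced, in front of the mirror.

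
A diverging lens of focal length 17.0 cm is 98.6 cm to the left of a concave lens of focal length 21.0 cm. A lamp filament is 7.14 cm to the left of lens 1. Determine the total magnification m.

m = +0.119

f₁ = −17.0 cm (diverging).
Lens 1: 1/d_i1 = 1/(-17.0) − 1/(7.14) = -0.1989, so d_i1 = -5.028 cm; m₁ = −d_i1/d_o1 = +0.7042.
d_o2 = 98.6 − (-5.028) = 103.6 cm.
f₂ = −21.0 cm (diverging).
Lens 2: 1/d_i2 = 1/(-21.0) − 1/(103.6) = -0.05727, so d_i2 = -17.46 cm; m₂ = −d_i2/d_o2 = +0.1685.
m = m₁·m₂ = (+0.7042)(+0.1685) = +0.119.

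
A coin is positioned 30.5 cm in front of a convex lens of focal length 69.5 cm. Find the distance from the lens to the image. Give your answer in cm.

54.4 cm

Lens equation: 1/d_i = 1/f − 1/d_o = 1/(69.50) − 1/(30.5) = 0.01439 − 0.03279 = -0.01840, so d_i = -54.4 cm.
The image is virtual, upright and enlarged, on the same side as the object.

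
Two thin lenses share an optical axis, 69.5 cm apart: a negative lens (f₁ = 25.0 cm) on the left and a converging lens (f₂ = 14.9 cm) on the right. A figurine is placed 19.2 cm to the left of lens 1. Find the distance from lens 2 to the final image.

Lens 1 is diverging, so f₁ = −25.0 cm.
Lens 1: 1/d_i1 = 1/f₁ − 1/d_o1 = 1/(-25.0) − 1/(19.2) = -0.09208, so d_i1 = -10.86 cm.
The intermediate image is 10.86 cm to the left of lens 1 (virtual), which is 69.5 − (-10.86) = 80.36 cm to the left of lens 2, so d_o2 = +80.36 cm.
Lens 2: 1/d_i2 = 1/f₂ − 1/d_o2 = 1/(14.9) − 1/(80.36) = 0.05467, so d_i2 = 18.3 cm.
The final image is real, 18.3 cm to the right of lens 2 (overall magnification ≈ -0.13).

18.3 cm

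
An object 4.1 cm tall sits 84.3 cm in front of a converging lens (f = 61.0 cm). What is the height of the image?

1/d_i = 1/f − 1/d_o = 1/(61.00) − 1/(84.3) = 0.004531, so d_i = 220.7 cm.
m = −d_i/d_o = -2.618.
|h_i| = |m|·h_o = 2.618 × 4.1 = 10.7 cm. The image is real, inverted and enlarged, on the far side of the lens.

10.7 cm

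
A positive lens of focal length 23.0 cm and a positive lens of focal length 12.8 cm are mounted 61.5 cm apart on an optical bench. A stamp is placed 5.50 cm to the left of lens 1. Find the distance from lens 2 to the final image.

15.7 cm

Lens 1: 1/d_i1 = 1/f₁ − 1/d_o1 = 1/(23.0) − 1/(5.50) = -0.1383, so d_i1 = -7.229 cm.
The intermediate image is 7.229 cm to the left of lens 1 (virtual), which is 61.5 − (-7.229) = 68.73 cm to the left of lens 2, so d_o2 = +68.73 cm.
Lens 2: 1/d_i2 = 1/f₂ − 1/d_o2 = 1/(12.8) − 1/(68.73) = 0.06358, so d_i2 = 15.7 cm.
The final image is real, 15.7 cm to the right of lens 2 (overall magnification ≈ -0.30).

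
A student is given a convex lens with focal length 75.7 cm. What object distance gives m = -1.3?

m = −d_i/d_o ⇒ d_i = −m·d_o.
1/f = 1/d_o + 1/d_i = 1/d_o − 1/(m·d_o) = (1 − 1/m)/d_o, so d_o = f(1 − 1/m) = (75.70)(1 − 1/(-1.3)) = 134 cm.

134 cm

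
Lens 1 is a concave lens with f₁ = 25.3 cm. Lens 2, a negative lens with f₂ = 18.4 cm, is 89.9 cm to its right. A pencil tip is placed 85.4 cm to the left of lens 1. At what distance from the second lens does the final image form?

Lens 1 is diverging, so f₁ = −25.3 cm.
Lens 1: 1/d_i1 = 1/f₁ − 1/d_o1 = 1/(-25.3) − 1/(85.4) = -0.05124, so d_i1 = -19.52 cm.
The intermediate image is 19.52 cm to the left of lens 1 (virtual), which is 89.9 − (-19.52) = 109.4 cm to the left of lens 2, so d_o2 = +109.4 cm.
Lens 2 is diverging, so f₂ = −18.4 cm.
Lens 2: 1/d_i2 = 1/f₂ − 1/d_o2 = 1/(-18.4) − 1/(109.4) = -0.06349, so d_i2 = -15.8 cm.
The final image is virtual, 15.8 cm to the left of lens 2 (overall magnification ≈ 0.033).

15.8 cm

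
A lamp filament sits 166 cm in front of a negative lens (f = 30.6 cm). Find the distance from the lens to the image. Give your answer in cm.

For a negative lens, f = -30.6 cm.
Lens equation: 1/s_i = 1/f − 1/s_o = 1/(-30.60) − 1/(166) = -0.03268 − 0.006024 = -0.03870, so s_i = -25.8 cm.
The image is virtual, upright and reduced, on the same side as the object.

25.8 cm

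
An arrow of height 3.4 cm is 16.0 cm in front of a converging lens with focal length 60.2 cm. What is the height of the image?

1/d_i = 1/f − 1/d_o = 1/(60.20) − 1/(16.0) = -0.04589, so d_i = -21.79 cm.
m = −d_i/d_o = +1.362.
|h_i| = |m|·h_o = 1.362 × 3.4 = 4.63 cm. The image is virtual, upright and enlarged, on the same side as the object.

4.63 cm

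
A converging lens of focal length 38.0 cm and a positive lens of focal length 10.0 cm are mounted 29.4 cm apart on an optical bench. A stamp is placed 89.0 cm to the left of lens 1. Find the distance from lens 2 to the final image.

Lens 1: 1/d_i1 = 1/f₁ − 1/d_o1 = 1/(38.0) − 1/(89.0) = 0.01508, so d_i1 = 66.31 cm.
The intermediate image is 66.31 cm to the right of lens 1, which lies 36.91 cm to the right of lens 2 — a virtual object — so d_o2 = −36.91 cm.
Lens 2: 1/d_i2 = 1/f₂ − 1/d_o2 = 1/(10.0) − 1/(-36.91) = 0.1271, so d_i2 = 7.87 cm.
The final image is real, 7.87 cm to the right of lens 2 (overall magnification ≈ -0.16).

7.87 cm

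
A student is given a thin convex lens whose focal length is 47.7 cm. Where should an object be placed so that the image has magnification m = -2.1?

m = −d_i/d_o ⇒ d_i = −m·d_o.
1/f = 1/d_o + 1/d_i = 1/d_o − 1/(m·d_o) = (1 − 1/m)/d_o, so d_o = f(1 − 1/m) = (47.70)(1 − 1/(-2.1)) = 70.4 cm.

70.4 cm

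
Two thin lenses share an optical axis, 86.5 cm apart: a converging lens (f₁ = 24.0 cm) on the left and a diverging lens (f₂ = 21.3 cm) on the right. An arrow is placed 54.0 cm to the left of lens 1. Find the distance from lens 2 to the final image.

Lens 1: 1/d_i1 = 1/f₁ − 1/d_o1 = 1/(24.0) − 1/(54.0) = 0.02315, so d_i1 = 43.20 cm.
The intermediate image is 43.20 cm to the right of lens 1, which is 86.5 − (43.20) = 43.30 cm to the left of lens 2, so d_o2 = +43.30 cm.
Lens 2 is diverging, so f₂ = −21.3 cm.
Lens 2: 1/d_i2 = 1/f₂ − 1/d_o2 = 1/(-21.3) − 1/(43.30) = -0.07004, so d_i2 = -14.3 cm.
The final image is virtual, 14.3 cm to the left of lens 2 (overall magnification ≈ -0.26).

14.3 cm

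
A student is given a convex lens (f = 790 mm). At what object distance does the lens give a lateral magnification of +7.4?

683 mm

m = −d_i/d_o ⇒ d_i = −m·d_o.
1/f = 1/d_o + 1/d_i = 1/d_o − 1/(m·d_o) = (1 − 1/m)/d_o, so d_o = f(1 − 1/m) = (790.0)(1 − 1/(+7.4)) = 683 mm.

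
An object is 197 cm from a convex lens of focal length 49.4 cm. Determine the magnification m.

m = -0.335

1/d_i = 1/f − 1/d_o = 1/(49.40) − 1/(197) = 0.01517, so d_i = 65.93 cm.
m = −d_i/d_o = −(65.93)/(197) = -0.335.
The image is real, inverted and reduced, on the far side of the lens.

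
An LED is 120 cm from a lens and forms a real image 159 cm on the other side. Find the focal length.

f = 68.4 cm (converging)

Real image ⇒ d_i = +159 cm.
1/f = 1/d_o + 1/d_i = 1/(120) + 1/(159) = 0.01462, so f = 68.4 cm.
Since f is positive, the lens is converging.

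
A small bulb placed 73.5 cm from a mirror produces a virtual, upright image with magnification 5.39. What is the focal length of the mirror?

f = 90.2 cm (concave)

m = −d_i/d_o ⇒ d_i = −m·d_o = −(+5.39)·(73.5) = -396.2 cm.
1/f = 1/d_o + 1/d_i = 1/(73.5) + 1/(-396.2) = 0.01108, so f = 90.2 cm.
Since f is positive, the mirror is concave.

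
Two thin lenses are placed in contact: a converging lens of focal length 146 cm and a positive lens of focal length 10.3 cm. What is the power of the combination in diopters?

P₁ = 1/f₁ = 1/(1.46 m) = +0.6849 D; P₂ = 1/f₂ = 1/(0.103 m) = +9.709 D.
For thin lenses in contact, P = P₁ + P₂ = (+0.6849) + (+9.709) = +10.4 D.

P = +10.4 D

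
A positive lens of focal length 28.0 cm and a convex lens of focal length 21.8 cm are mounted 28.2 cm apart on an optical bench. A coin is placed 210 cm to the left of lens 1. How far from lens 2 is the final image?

3.46 cm

Lens 1: 1/d_i1 = 1/f₁ − 1/d_o1 = 1/(28.0) − 1/(210) = 0.03095, so d_i1 = 32.31 cm.
The intermediate image is 32.31 cm to the right of lens 1, which lies 4.110 cm to the right of lens 2 — a virtual object — so d_o2 = −4.110 cm.
Lens 2: 1/d_i2 = 1/f₂ − 1/d_o2 = 1/(21.8) − 1/(-4.110) = 0.2892, so d_i2 = 3.46 cm.
The final image is real, 3.46 cm to the right of lens 2 (overall magnification ≈ -0.13).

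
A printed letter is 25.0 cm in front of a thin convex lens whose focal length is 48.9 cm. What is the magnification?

m = +2.05

1/d_i = 1/f − 1/d_o = 1/(48.90) − 1/(25.0) = -0.01955, so d_i = -51.15 cm.
m = −d_i/d_o = −(-51.15)/(25.0) = +2.05.
The image is virtual, upright and enlarged, on the same side as the object.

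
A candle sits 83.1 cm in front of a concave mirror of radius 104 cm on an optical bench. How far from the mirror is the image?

139 cm

f = R/2 = 104/2 = 52.00 cm.
Mirror equation: 1/d_i = 1/f − 1/d_o = 1/(52.00) − 1/(83.1) = 0.01923 − 0.01203 = 0.007197, so d_i = 139 cm.
The image is real, inverted and enlarged, in front of the mirror.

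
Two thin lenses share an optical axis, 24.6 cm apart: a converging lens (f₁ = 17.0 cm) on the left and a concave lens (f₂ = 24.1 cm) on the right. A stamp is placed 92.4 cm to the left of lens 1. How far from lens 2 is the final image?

Lens 1: 1/d_i1 = 1/f₁ − 1/d_o1 = 1/(17.0) − 1/(92.4) = 0.04800, so d_i1 = 20.83 cm.
The intermediate image is 20.83 cm to the right of lens 1, which is 24.6 − (20.83) = 3.770 cm to the left of lens 2, so d_o2 = +3.770 cm.
Lens 2 is diverging, so f₂ = −24.1 cm.
Lens 2: 1/d_i2 = 1/f₂ − 1/d_o2 = 1/(-24.1) − 1/(3.770) = -0.3067, so d_i2 = -3.26 cm.
The final image is virtual, 3.26 cm to the left of lens 2 (overall magnification ≈ -0.19).

3.26 cm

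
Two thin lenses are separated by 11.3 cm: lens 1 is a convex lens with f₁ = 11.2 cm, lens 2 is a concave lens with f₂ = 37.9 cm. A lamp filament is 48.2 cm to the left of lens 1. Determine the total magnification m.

Lens 1: 1/d_i1 = 1/(11.2) − 1/(48.2) = 0.06854, so d_i1 = 14.59 cm; m₁ = −d_i1/d_o1 = -0.3027.
d_o2 = 11.3 − (14.59) = -3.290 cm (virtual object).
f₂ = −37.9 cm (diverging).
Lens 2: 1/d_i2 = 1/(-37.9) − 1/(-3.290) = 0.2776, so d_i2 = 3.603 cm; m₂ = −d_i2/d_o2 = +1.095.
m = m₁·m₂ = (-0.3027)(+1.095) = -0.331.

m = -0.331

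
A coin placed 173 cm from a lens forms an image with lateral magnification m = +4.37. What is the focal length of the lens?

f = 224 cm (converging)

m = −d_i/d_o ⇒ d_i = −m·d_o = −(+4.37)·(173) = -756.0 cm.
1/f = 1/d_o + 1/d_i = 1/(173) + 1/(-756.0) = 0.004458, so f = 224 cm.
Since f is positive, the lens is converging.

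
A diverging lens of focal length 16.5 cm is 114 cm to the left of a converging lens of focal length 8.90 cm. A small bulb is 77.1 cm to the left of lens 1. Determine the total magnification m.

m = -0.0132

f₁ = −16.5 cm (diverging).
Lens 1: 1/d_i1 = 1/(-16.5) − 1/(77.1) = -0.07358, so d_i1 = -13.59 cm; m₁ = −d_i1/d_o1 = +0.1763.
d_o2 = 114 − (-13.59) = 127.6 cm.
Lens 2: 1/d_i2 = 1/(8.90) − 1/(127.6) = 0.1045, so d_i2 = 9.567 cm; m₂ = −d_i2/d_o2 = -0.07498.
m = m₁·m₂ = (+0.1763)(-0.07498) = -0.0132.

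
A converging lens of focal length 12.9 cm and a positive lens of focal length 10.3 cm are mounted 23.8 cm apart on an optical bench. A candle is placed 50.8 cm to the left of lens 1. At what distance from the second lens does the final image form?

17.7 cm

Lens 1: 1/d_i1 = 1/f₁ − 1/d_o1 = 1/(12.9) − 1/(50.8) = 0.05783, so d_i1 = 17.29 cm.
The intermediate image is 17.29 cm to the right of lens 1, which is 23.8 − (17.29) = 6.510 cm to the left of lens 2, so d_o2 = +6.510 cm.
Lens 2: 1/d_i2 = 1/f₂ − 1/d_o2 = 1/(10.3) − 1/(6.510) = -0.05652, so d_i2 = -17.7 cm.
The final image is virtual, 17.7 cm to the left of lens 2 (overall magnification ≈ -0.92).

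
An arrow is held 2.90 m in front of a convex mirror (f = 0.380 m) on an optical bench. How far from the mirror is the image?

0.336 m

For a convex mirror, f = -0.380 m.
Mirror equation: 1/q = 1/f − 1/p = 1/(-0.3800) − 1/(2.90) = -2.632 − 0.3448 = -2.976, so q = -0.336 m.
The image is virtual, upright and reduced, behind the mirror.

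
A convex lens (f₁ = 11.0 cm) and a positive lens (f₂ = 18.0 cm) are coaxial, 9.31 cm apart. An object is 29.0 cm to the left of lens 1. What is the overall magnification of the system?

m = -0.416

Lens 1: 1/d_i1 = 1/(11.0) − 1/(29.0) = 0.05643, so d_i1 = 17.72 cm; m₁ = −d_i1/d_o1 = -0.6110.
d_o2 = 9.31 − (17.72) = -8.410 cm (virtual object).
Lens 2: 1/d_i2 = 1/(18.0) − 1/(-8.410) = 0.1745, so d_i2 = 5.732 cm; m₂ = −d_i2/d_o2 = +0.6816.
m = m₁·m₂ = (-0.6110)(+0.6816) = -0.416.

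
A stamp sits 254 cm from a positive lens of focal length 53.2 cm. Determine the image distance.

67.3 cm

Thin-lens equation: 1/q = 1/f − 1/p = 1/(53.20) − 1/(254) = 0.01880 − 0.003937 = 0.01486, so q = 67.3 cm.
The image is real, inverted and reduced, on the far side of the lens.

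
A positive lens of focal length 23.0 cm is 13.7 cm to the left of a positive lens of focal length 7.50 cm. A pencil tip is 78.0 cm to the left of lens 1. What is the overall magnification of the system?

m = -0.119

Lens 1: 1/d_i1 = 1/(23.0) − 1/(78.0) = 0.03066, so d_i1 = 32.62 cm; m₁ = −d_i1/d_o1 = -0.4182.
d_o2 = 13.7 − (32.62) = -18.92 cm (virtual object).
Lens 2: 1/d_i2 = 1/(7.50) − 1/(-18.92) = 0.1862, so d_i2 = 5.371 cm; m₂ = −d_i2/d_o2 = +0.2839.
m = m₁·m₂ = (-0.4182)(+0.2839) = -0.119.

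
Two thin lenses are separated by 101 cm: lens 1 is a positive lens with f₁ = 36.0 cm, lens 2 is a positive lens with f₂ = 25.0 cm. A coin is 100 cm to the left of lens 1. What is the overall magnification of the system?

Lens 1: 1/d_i1 = 1/(36.0) − 1/(100) = 0.01778, so d_i1 = 56.25 cm; m₁ = −d_i1/d_o1 = -0.5625.
d_o2 = 101 − (56.25) = 44.75 cm.
Lens 2: 1/d_i2 = 1/(25.0) − 1/(44.75) = 0.01765, so d_i2 = 56.65 cm; m₂ = −d_i2/d_o2 = -1.266.
m = m₁·m₂ = (-0.5625)(-1.266) = +0.712.

m = +0.712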